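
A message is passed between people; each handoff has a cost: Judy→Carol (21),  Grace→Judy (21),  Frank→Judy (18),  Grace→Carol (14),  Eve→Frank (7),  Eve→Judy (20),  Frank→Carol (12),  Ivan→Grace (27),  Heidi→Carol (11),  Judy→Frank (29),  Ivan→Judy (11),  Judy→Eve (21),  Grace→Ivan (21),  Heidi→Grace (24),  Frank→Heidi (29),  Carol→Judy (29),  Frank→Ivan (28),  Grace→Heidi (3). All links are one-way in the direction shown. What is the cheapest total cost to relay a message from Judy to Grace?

Routes from Judy to Grace:
Judy-Eve-Frank-Heidi-Grace: 21 + 7 + 29 + 24 = 81
Judy-Frank-Heidi-Grace: 29 + 29 + 24 = 82
Judy-Eve-Frank-Ivan-Grace: 21 + 7 + 28 + 27 = 83
Judy-Frank-Ivan-Grace: 29 + 28 + 27 = 84
The minimum is 81.

81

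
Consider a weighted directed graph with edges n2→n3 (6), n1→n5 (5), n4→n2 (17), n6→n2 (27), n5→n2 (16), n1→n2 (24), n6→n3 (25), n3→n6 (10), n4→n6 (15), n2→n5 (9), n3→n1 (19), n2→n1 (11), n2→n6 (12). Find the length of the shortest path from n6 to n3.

Routes from n6 to n3:
n6 -> n3: 25
n6 -> n2 -> n3: 27 + 6 = 33
Best route has total 25.

25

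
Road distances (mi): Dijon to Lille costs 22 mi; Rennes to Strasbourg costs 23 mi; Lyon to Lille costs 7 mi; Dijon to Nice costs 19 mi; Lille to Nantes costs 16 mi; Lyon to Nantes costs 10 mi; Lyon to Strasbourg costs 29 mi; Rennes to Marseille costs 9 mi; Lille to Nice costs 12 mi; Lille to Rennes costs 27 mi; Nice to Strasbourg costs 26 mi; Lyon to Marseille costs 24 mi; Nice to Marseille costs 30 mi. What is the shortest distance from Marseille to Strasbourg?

Some routes from Marseille to Strasbourg:
Marseille → Lyon → Strasbourg: 24 + 29 = 53
Marseille → Rennes → Strasbourg: 9 + 23 = 32
Marseille → Nice → Strasbourg: 30 + 26 = 56
Marseille → Lyon → Lille → Nice → Strasbourg: 24 + 7 + 12 + 26 = 69
Shortest: 32 mi.

32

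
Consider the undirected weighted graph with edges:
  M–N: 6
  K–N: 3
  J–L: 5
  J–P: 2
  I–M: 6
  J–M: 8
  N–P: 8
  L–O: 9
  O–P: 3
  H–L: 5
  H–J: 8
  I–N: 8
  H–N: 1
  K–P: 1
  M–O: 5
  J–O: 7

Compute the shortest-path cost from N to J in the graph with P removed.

Checking several routes:
N-M-J: 6 + 8 = 14
N-H-L-O-J: 1 + 5 + 9 + 7 = 22
N-I-M-J: 8 + 6 + 8 = 22
N-M-O-J: 6 + 5 + 7 = 18
N-H-L-J: 1 + 5 + 5 = 11
N-H-J: 1 + 8 = 9
The minimum is 9.

9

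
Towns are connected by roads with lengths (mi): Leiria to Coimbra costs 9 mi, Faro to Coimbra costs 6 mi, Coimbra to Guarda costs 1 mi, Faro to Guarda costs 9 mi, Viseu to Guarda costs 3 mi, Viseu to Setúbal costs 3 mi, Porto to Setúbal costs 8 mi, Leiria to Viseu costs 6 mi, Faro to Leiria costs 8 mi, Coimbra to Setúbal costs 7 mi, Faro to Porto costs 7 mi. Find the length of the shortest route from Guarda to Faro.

7

A few of the Guarda→Faro routes:
Guarda→Viseu→Leiria→Faro: 3 + 6 + 8 = 17
Guarda→Faro: 9
Guarda→Coimbra→Leiria→Faro: 1 + 9 + 8 = 18
Guarda→Coimbra→Faro: 1 + 6 = 7
The minimum is 7 mi.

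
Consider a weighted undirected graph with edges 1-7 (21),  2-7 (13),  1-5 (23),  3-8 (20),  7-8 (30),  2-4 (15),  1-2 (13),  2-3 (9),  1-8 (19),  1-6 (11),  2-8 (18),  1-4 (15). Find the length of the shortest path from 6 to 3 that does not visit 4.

Comparing a few candidate routes:
6-1-7-2-3: 11 + 21 + 13 + 9 = 54
6-1-2-3: 11 + 13 + 9 = 33
6-1-8-3: 11 + 19 + 20 = 50
The minimum is 33.

33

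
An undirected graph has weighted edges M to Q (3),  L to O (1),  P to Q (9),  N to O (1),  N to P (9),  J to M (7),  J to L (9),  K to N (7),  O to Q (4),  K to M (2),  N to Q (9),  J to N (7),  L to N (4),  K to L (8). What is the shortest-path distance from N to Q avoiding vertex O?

9

Some routes from N to Q avoiding O:
N → K → M → Q: 7 + 2 + 3 = 12
N → J → M → Q: 7 + 7 + 3 = 17
N → Q: 9
Best route has total 9.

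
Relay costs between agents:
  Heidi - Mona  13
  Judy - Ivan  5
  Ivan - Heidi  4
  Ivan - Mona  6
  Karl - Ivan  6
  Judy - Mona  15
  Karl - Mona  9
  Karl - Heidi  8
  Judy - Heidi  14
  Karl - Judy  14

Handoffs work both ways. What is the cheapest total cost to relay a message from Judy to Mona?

11

A few of the Judy→Mona routes:
Judy -> Ivan -> Karl -> Mona: 5 + 6 + 9 = 20
Judy -> Mona: 15
Judy -> Karl -> Mona: 14 + 9 = 23
Judy -> Ivan -> Heidi -> Mona: 5 + 4 + 13 = 22
Judy -> Ivan -> Mona: 5 + 6 = 11
Best route has total 11.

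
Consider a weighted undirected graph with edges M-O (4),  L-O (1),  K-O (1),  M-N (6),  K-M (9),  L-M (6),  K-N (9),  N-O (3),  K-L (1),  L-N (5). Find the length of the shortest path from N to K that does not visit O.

Routes from N to K avoiding O:
N - L - M - K: 5 + 6 + 9 = 20
N - K: 9
N - M - L - K: 6 + 6 + 1 = 13
N - M - K: 6 + 9 = 15
N - L - K: 5 + 1 = 6
Shortest: 6.

6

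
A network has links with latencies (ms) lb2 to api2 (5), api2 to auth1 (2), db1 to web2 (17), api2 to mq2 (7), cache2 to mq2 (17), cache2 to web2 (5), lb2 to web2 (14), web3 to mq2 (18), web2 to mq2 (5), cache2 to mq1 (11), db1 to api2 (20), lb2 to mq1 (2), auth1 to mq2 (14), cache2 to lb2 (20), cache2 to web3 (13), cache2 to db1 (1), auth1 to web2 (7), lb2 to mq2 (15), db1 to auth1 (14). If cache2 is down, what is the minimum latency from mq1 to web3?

A few of the mq1→web3 routes:
mq1-lb2-web2-auth1-api2-mq2-web3: 2 + 14 + 7 + 2 + 7 + 18 = 50
mq1-lb2-api2-mq2-web3: 2 + 5 + 7 + 18 = 32
mq1-lb2-api2-auth1-web2-mq2-web3: 2 + 5 + 2 + 7 + 5 + 18 = 39
mq1-lb2-mq2-web3: 2 + 15 + 18 = 35
mq1-lb2-web2-mq2-web3: 2 + 14 + 5 + 18 = 39
mq1-lb2-api2-auth1-mq2-web3: 2 + 5 + 2 + 14 + 18 = 41
The minimum is 32 ms.

32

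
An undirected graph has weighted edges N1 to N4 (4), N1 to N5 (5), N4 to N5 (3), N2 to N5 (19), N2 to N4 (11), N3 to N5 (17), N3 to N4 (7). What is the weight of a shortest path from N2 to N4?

Candidate routes:
N2-N5-N4: 19 + 3 = 22
N2-N4: 11
N2-N5-N3-N4: 19 + 17 + 7 = 43
N2-N5-N1-N4: 19 + 5 + 4 = 28
Best route has total 11.

11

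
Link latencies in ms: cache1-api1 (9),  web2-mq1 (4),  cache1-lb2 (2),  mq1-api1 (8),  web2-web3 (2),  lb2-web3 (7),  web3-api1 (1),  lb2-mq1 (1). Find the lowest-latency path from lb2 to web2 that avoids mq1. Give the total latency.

9

Candidate routes:
lb2 → web3 → web2: 7 + 2 = 9
lb2 → cache1 → api1 → web3 → web2: 2 + 9 + 1 + 2 = 14
Best route has total 9 ms.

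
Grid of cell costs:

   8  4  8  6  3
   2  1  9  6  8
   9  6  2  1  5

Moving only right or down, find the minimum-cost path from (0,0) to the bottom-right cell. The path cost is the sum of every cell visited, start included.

25

Best path: [0,0] [1,0] [1,1] [2,1] [2,2] [2,3] [2,4]
Cost: 8 + 2 + 1 + 6 + 2 + 1 + 5 = 25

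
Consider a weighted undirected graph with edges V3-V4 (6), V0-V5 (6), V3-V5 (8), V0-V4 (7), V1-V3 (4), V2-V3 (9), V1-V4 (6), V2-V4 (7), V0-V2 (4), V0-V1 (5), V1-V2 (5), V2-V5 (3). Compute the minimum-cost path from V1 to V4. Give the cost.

6

A few of the V1→V4 routes:
V1 → V2 → V0 → V4: 5 + 4 + 7 = 16
V1 → V2 → V4: 5 + 7 = 12
V1 → V0 → V4: 5 + 7 = 12
V1 → V3 → V4: 4 + 6 = 10
V1 → V4: 6
Shortest: 6.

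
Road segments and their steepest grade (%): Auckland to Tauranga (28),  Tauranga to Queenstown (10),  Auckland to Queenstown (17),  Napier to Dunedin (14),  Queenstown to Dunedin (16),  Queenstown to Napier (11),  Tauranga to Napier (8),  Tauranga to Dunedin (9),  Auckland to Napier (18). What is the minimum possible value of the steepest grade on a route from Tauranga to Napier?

A few of the Tauranga→Napier routes:
Tauranga→Queenstown→Dunedin→Napier: max(10, 16, 14) = 16
Tauranga→Napier: max(8) = 8
Tauranga→Dunedin→Napier: max(9, 14) = 14
Tauranga→Dunedin→Queenstown→Napier: max(9, 16, 11) = 16
Tauranga→Queenstown→Napier: max(10, 11) = 11
Tauranga→Queenstown→Auckland→Napier: max(10, 17, 18) = 18
The minimum achievable maximum is 8%.

8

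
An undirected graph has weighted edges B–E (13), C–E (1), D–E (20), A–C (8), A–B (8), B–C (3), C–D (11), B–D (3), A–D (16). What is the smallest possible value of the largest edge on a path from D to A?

8

Checking several routes:
D→C→E→B→A: max(11, 1, 13, 8) = 13
D→B→A: max(3, 8) = 8
D→C→B→A: max(11, 3, 8) = 11
D→B→C→A: max(3, 3, 8) = 8
D→C→A: max(11, 8) = 11
The minimum achievable maximum is 8.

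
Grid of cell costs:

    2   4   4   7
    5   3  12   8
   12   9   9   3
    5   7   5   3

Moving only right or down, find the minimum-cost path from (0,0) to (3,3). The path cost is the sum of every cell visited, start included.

31

Best path: r0c0 -> r0c1 -> r0c2 -> r0c3 -> r1c3 -> r2c3 -> r3c3
Cost: 2 + 4 + 4 + 7 + 8 + 3 + 3 = 31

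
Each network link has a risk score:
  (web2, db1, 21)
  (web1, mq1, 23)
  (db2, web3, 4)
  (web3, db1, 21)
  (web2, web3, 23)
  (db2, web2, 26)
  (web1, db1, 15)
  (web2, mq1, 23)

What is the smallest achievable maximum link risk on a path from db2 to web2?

Comparing a few candidate routes:
db2-web3-db1-web1-mq1-web2: max(4, 21, 15, 23, 23) = 23
db2-web3-web2: max(4, 23) = 23
db2-web3-db1-web2: max(4, 21, 21) = 21
Best route has worst link 21.

21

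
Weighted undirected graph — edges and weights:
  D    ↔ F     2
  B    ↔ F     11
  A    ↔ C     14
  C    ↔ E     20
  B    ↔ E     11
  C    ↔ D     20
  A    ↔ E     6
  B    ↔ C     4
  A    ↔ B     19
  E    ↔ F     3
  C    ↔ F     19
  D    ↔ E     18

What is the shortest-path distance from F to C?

15

Checking several routes:
F - E - C: 3 + 20 = 23
F - D - C: 2 + 20 = 22
F - C: 19
F - E - B - C: 3 + 11 + 4 = 18
F - B - C: 11 + 4 = 15
The minimum is 15.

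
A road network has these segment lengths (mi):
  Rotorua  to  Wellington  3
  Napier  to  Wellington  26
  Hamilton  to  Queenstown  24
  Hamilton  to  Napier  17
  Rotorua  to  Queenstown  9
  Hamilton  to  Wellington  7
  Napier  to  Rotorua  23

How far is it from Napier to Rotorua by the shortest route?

23

A few of the Napier→Rotorua routes:
Napier - Hamilton - Queenstown - Rotorua: 17 + 24 + 9 = 50
Napier - Rotorua: 23
Napier - Wellington - Rotorua: 26 + 3 = 29
Napier - Hamilton - Wellington - Rotorua: 17 + 7 + 3 = 27
Shortest: 23 mi.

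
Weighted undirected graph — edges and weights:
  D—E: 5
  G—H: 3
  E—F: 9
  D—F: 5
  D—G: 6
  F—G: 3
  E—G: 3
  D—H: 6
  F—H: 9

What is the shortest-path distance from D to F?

Some routes from D to F:
D-H-G-F: 6 + 3 + 3 = 12
D-F: 5
D-E-G-F: 5 + 3 + 3 = 11
D-G-F: 6 + 3 = 9
The minimum is 5.

5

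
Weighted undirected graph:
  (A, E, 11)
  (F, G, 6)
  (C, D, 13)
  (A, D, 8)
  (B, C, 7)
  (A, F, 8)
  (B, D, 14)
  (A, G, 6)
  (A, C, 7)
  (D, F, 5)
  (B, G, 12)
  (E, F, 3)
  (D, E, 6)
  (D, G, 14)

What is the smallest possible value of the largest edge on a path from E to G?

6

A few of the E→G routes:
E→F→G: max(3, 6) = 6
E→D→F→G: max(6, 5, 6) = 6
E→F→A→G: max(3, 8, 6) = 8
Best route has worst link 6.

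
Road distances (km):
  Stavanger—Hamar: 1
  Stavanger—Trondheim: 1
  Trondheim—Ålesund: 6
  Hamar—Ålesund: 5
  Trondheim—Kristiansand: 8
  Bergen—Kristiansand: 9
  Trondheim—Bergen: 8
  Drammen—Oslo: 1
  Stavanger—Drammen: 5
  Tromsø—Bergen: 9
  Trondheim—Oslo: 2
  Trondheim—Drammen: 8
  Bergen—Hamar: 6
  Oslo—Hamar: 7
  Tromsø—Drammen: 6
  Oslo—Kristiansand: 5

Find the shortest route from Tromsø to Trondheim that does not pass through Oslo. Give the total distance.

Comparing a few candidate routes:
Tromsø - Bergen - Hamar - Stavanger - Trondheim: 9 + 6 + 1 + 1 = 17
Tromsø - Bergen - Trondheim: 9 + 8 = 17
Tromsø - Drammen - Trondheim: 6 + 8 = 14
Tromsø - Drammen - Stavanger - Trondheim: 6 + 5 + 1 = 12
Tromsø - Drammen - Stavanger - Hamar - Ålesund - Trondheim: 6 + 5 + 1 + 5 + 6 = 23
The minimum is 12 km.

12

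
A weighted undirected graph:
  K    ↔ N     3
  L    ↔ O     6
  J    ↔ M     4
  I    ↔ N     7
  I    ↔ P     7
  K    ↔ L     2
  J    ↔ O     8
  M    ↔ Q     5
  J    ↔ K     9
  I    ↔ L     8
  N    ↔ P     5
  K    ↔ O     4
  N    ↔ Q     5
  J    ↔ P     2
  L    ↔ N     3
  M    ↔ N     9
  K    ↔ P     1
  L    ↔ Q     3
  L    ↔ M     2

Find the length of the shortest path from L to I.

Comparing a few candidate routes:
L -> I: 8
L -> K -> P -> I: 2 + 1 + 7 = 10
L -> N -> I: 3 + 7 = 10
Shortest: 8.

8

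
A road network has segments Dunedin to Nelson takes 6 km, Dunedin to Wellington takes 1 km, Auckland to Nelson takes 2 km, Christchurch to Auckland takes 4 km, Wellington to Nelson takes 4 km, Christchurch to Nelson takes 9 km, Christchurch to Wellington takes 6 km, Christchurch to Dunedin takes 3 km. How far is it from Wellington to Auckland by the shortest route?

Some routes from Wellington to Auckland:
Wellington→Dunedin→Christchurch→Auckland: 1 + 3 + 4 = 8
Wellington→Dunedin→Christchurch→Nelson→Auckland: 1 + 3 + 9 + 2 = 15
Wellington→Christchurch→Auckland: 6 + 4 = 10
Wellington→Nelson→Auckland: 4 + 2 = 6
Wellington→Dunedin→Nelson→Auckland: 1 + 6 + 2 = 9
The minimum is 6 km.

6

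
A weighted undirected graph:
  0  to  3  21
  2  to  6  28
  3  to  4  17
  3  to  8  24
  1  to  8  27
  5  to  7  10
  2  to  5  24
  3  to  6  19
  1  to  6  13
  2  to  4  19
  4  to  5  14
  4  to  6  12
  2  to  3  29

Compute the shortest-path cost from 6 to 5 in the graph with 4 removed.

52

Routes from 6 to 5 avoiding 4:
6 → 1 → 8 → 3 → 2 → 5: 13 + 27 + 24 + 29 + 24 = 117
6 → 3 → 2 → 5: 19 + 29 + 24 = 72
6 → 2 → 5: 28 + 24 = 52
Shortest: 52.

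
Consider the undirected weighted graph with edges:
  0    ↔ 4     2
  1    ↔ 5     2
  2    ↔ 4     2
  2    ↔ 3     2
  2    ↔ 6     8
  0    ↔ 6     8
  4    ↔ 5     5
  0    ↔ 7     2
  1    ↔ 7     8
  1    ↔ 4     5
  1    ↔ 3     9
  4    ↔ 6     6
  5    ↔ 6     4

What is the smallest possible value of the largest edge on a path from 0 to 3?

2

Comparing a few candidate routes:
0-7-1-5-4-2-3: max(2, 8, 2, 5, 2, 2) = 8
0-7-1-5-6-4-2-3: max(2, 8, 2, 4, 6, 2, 2) = 8
0-4-2-3: max(2, 2, 2) = 2
0-7-1-5-4-6-2-3: max(2, 8, 2, 5, 6, 8, 2) = 8
Smallest bottleneck: 2.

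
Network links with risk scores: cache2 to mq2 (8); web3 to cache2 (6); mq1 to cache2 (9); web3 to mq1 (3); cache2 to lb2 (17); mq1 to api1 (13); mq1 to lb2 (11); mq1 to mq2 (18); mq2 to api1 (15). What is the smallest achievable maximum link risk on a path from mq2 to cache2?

8

Comparing a few candidate routes:
mq2 -> api1 -> mq1 -> web3 -> cache2: max(15, 13, 3, 6) = 15
mq2 -> cache2: max(8) = 8
mq2 -> api1 -> mq1 -> cache2: max(15, 13, 9) = 15
mq2 -> api1 -> mq1 -> lb2 -> cache2: max(15, 13, 11, 17) = 17
mq2 -> mq1 -> lb2 -> cache2: max(18, 11, 17) = 18
mq2 -> mq1 -> cache2: max(18, 9) = 18
Smallest bottleneck: 8.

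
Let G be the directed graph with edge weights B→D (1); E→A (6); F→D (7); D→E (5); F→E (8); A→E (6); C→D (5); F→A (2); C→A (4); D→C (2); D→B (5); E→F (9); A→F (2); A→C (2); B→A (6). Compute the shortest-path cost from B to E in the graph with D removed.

12

Routes from B to E avoiding D:
B -> A -> F -> E: 6 + 2 + 8 = 16
B -> A -> E: 6 + 6 = 12
The minimum is 12.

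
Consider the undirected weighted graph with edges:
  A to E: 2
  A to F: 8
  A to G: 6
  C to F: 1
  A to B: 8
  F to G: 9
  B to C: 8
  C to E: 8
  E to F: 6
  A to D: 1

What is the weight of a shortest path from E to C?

Comparing a few candidate routes:
E -> F -> C: 6 + 1 = 7
E -> F -> A -> B -> C: 6 + 8 + 8 + 8 = 30
E -> A -> G -> F -> C: 2 + 6 + 9 + 1 = 18
E -> A -> B -> C: 2 + 8 + 8 = 18
E -> A -> F -> C: 2 + 8 + 1 = 11
E -> C: 8
Best route has total 7.

7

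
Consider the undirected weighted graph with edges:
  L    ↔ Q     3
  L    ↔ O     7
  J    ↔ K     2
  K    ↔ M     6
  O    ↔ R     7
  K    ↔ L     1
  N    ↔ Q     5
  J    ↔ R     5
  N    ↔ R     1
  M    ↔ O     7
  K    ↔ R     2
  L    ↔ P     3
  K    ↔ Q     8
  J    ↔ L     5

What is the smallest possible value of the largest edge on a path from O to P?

Comparing a few candidate routes:
O - M - K - J - R - N - Q - L - P: max(7, 6, 2, 5, 1, 5, 3, 3) = 7
O - M - K - J - L - P: max(7, 6, 2, 5, 3) = 7
O - M - K - R - J - L - P: max(7, 6, 2, 5, 5, 3) = 7
O - M - K - L - P: max(7, 6, 1, 3) = 7
O - M - K - R - N - Q - L - P: max(7, 6, 2, 1, 5, 3, 3) = 7
The minimum achievable maximum is 7.

7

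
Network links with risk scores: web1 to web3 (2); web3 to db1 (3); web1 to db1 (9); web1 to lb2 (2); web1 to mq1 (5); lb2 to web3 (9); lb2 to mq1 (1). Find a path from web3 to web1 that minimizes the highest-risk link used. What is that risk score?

2

Candidate routes:
web3-lb2-mq1-web1: max(9, 1, 5) = 9
web3-db1-web1: max(3, 9) = 9
web3-web1: max(2) = 2
web3-lb2-web1: max(9, 2) = 9
Best route has worst link 2.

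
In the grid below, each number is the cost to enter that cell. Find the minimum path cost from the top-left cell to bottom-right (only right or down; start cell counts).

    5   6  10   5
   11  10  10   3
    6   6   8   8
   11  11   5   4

41

Best path: r0c0 r0c1 r0c2 r0c3 r1c3 r2c3 r3c3
Cost: 5 + 6 + 10 + 5 + 3 + 8 + 4 = 41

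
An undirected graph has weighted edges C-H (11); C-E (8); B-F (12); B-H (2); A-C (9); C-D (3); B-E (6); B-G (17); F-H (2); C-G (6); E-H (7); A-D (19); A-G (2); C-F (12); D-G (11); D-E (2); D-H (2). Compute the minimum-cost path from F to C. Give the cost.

7

Some routes from F to C:
F - H - D - C: 2 + 2 + 3 = 7
F - H - C: 2 + 11 = 13
F - H - D - E - C: 2 + 2 + 2 + 8 = 14
F - C: 12
Shortest: 7.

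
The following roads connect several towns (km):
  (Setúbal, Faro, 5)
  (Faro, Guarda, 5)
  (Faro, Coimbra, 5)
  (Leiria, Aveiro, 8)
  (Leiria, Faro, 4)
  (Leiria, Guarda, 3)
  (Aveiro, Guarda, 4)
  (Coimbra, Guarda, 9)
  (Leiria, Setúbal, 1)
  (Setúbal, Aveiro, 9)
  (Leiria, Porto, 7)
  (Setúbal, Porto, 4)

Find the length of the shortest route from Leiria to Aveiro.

A few of the Leiria→Aveiro routes:
Leiria-Aveiro: 8
Leiria-Faro-Setúbal-Aveiro: 4 + 5 + 9 = 18
Leiria-Guarda-Aveiro: 3 + 4 = 7
Leiria-Setúbal-Aveiro: 1 + 9 = 10
Leiria-Faro-Guarda-Aveiro: 4 + 5 + 4 = 13
Leiria-Setúbal-Faro-Guarda-Aveiro: 1 + 5 + 5 + 4 = 15
The minimum is 7 km.

7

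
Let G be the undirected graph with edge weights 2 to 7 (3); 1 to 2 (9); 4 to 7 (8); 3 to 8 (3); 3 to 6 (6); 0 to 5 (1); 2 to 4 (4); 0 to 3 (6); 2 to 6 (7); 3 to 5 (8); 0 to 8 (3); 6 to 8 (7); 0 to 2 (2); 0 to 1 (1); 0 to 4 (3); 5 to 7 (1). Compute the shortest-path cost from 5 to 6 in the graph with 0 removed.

11

Checking several routes:
5 - 3 - 8 - 6: 8 + 3 + 7 = 18
5 - 3 - 6: 8 + 6 = 14
5 - 7 - 2 - 6: 1 + 3 + 7 = 11
The minimum is 11.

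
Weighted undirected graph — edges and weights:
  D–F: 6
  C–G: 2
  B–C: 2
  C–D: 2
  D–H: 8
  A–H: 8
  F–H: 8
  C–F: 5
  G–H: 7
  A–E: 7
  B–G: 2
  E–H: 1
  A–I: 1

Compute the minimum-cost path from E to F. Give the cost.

9

Checking several routes:
E-H-D-F: 1 + 8 + 6 = 15
E-H-F: 1 + 8 = 9
E-H-G-C-F: 1 + 7 + 2 + 5 = 15
Best route has total 9.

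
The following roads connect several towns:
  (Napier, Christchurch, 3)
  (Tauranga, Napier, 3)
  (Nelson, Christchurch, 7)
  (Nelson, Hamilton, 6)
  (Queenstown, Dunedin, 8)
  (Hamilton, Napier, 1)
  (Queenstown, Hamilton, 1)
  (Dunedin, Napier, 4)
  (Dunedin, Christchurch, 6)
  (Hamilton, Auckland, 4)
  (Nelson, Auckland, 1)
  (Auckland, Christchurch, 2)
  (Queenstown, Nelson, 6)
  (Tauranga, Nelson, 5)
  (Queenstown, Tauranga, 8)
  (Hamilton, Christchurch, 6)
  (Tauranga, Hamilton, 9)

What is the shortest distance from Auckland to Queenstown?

5

Checking several routes:
Auckland - Hamilton - Queenstown: 4 + 1 = 5
Auckland - Nelson - Hamilton - Queenstown: 1 + 6 + 1 = 8
Auckland - Nelson - Queenstown: 1 + 6 = 7
Auckland - Christchurch - Napier - Hamilton - Queenstown: 2 + 3 + 1 + 1 = 7
The minimum is 5.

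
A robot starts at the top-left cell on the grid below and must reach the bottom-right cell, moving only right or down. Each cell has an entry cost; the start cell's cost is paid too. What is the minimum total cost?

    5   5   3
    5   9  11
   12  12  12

36

Cheapest: (0,0) → (0,1) → (0,2) → (1,2) → (2,2)
  5 + 5 + 3 + 11 + 12 = 36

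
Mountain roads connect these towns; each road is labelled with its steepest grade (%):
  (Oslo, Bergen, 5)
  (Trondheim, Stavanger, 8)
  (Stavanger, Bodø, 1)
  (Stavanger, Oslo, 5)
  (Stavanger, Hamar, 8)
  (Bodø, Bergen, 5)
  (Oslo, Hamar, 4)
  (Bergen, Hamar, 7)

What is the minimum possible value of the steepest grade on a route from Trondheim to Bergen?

8

Candidate routes:
Trondheim-Stavanger-Hamar-Oslo-Bergen: max(8, 8, 4, 5) = 8
Trondheim-Stavanger-Oslo-Bergen: max(8, 5, 5) = 8
Trondheim-Stavanger-Bodø-Bergen: max(8, 1, 5) = 8
Trondheim-Stavanger-Oslo-Hamar-Bergen: max(8, 5, 4, 7) = 8
Trondheim-Stavanger-Hamar-Bergen: max(8, 8, 7) = 8
Smallest bottleneck: 8%.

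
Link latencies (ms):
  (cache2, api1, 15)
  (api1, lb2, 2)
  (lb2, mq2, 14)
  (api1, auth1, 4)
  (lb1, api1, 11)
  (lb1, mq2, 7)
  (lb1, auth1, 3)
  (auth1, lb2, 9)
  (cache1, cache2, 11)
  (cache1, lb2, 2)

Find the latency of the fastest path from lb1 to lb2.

9

Some routes from lb1 to lb2:
lb1 - api1 - lb2: 11 + 2 = 13
lb1 - auth1 - lb2: 3 + 9 = 12
lb1 - auth1 - api1 - cache2 - cache1 - lb2: 3 + 4 + 15 + 11 + 2 = 35
lb1 - auth1 - api1 - lb2: 3 + 4 + 2 = 9
lb1 - api1 - auth1 - lb2: 11 + 4 + 9 = 24
lb1 - mq2 - lb2: 7 + 14 = 21
Best route has total 9 ms.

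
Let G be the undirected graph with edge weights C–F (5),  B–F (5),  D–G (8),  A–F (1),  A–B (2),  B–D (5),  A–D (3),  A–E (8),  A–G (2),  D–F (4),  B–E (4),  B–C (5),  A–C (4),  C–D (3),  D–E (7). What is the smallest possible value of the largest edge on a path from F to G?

Checking several routes:
F → D → C → B → A → G: max(4, 3, 5, 2, 2) = 5
F → A → G: max(1, 2) = 2
F → D → A → G: max(4, 3, 2) = 4
F → D → C → A → G: max(4, 3, 4, 2) = 4
Best route has worst link 2.

2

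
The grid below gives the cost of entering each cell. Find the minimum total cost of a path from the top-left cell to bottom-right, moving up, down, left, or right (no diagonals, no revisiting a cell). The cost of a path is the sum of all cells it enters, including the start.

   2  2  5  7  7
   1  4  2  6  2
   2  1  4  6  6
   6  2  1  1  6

Path r0c0 → r1c0 → r2c0 → r2c1 → r3c1 → r3c2 → r3c3 → r3c4: 2 + 1 + 2 + 1 + 2 + 1 + 1 + 6 = 16.

16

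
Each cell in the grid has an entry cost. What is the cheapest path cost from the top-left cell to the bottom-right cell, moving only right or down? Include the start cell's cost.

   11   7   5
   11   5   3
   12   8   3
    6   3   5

Cheapest: (0,0) (0,1) (0,2) (1,2) (2,2) (3,2)
  11 + 7 + 5 + 3 + 3 + 5 = 34

34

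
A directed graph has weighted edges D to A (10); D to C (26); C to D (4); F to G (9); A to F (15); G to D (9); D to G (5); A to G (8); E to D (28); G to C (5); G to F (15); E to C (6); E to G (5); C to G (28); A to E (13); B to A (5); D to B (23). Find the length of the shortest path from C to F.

24

A few of the C→F routes:
C→D→A→F: 4 + 10 + 15 = 29
C→D→A→G→F: 4 + 10 + 8 + 15 = 37
C→D→G→F: 4 + 5 + 15 = 24
Best route has total 24.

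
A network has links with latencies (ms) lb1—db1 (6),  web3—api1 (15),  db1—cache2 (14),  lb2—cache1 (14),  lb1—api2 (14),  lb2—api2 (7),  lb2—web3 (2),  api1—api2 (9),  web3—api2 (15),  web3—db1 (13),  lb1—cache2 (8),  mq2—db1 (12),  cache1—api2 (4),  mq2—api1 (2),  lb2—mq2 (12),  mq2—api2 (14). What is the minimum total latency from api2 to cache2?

A few of the api2→cache2 routes:
api2 → lb1 → db1 → cache2: 14 + 6 + 14 = 34
api2 → api1 → mq2 → db1 → cache2: 9 + 2 + 12 + 14 = 37
api2 → api1 → mq2 → db1 → lb1 → cache2: 9 + 2 + 12 + 6 + 8 = 37
api2 → lb2 → web3 → db1 → lb1 → cache2: 7 + 2 + 13 + 6 + 8 = 36
api2 → lb2 → web3 → db1 → cache2: 7 + 2 + 13 + 14 = 36
api2 → lb1 → cache2: 14 + 8 = 22
Best route has total 22 ms.

22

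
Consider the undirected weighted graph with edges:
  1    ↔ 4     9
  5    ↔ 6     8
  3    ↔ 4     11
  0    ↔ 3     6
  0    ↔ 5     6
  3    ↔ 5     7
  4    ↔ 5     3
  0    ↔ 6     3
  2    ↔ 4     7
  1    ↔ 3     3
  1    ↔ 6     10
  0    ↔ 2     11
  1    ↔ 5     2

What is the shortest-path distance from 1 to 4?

Checking several routes:
1→3→5→4: 3 + 7 + 3 = 13
1→4: 9
1→5→4: 2 + 3 = 5
Best route has total 5.

5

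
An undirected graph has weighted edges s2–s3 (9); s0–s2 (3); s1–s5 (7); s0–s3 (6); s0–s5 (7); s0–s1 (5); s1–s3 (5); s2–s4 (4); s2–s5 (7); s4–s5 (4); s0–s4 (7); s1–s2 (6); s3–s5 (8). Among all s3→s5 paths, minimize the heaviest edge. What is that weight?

5

Comparing a few candidate routes:
s3 - s1 - s0 - s5: max(5, 5, 7) = 7
s3 - s1 - s2 - s4 - s5: max(5, 6, 4, 4) = 6
s3 - s0 - s1 - s2 - s4 - s5: max(6, 5, 6, 4, 4) = 6
s3 - s1 - s0 - s4 - s2 - s5: max(5, 5, 7, 4, 7) = 7
s3 - s1 - s0 - s2 - s4 - s5: max(5, 5, 3, 4, 4) = 5
s3 - s0 - s2 - s4 - s5: max(6, 3, 4, 4) = 6
Best route has worst link 5.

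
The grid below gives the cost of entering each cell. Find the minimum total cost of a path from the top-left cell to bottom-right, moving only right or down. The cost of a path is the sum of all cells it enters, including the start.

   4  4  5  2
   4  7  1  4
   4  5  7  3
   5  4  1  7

28

One optimal route is r0c0 → r0c1 → r0c2 → r1c2 → r1c3 → r2c3 → r3c3.
Its cost is 4 + 4 + 5 + 1 + 4 + 3 + 7 = 28.
For comparison, the top-then-right route costs 29.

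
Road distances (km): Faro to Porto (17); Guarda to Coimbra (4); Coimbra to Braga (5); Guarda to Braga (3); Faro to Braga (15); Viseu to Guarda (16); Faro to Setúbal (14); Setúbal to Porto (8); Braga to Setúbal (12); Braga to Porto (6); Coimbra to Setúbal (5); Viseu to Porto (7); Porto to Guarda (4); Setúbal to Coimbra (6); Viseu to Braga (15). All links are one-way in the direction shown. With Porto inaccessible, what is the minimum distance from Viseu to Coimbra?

20

Routes from Viseu to Coimbra avoiding Porto:
Viseu → Guarda → Braga → Setúbal → Coimbra: 16 + 3 + 12 + 6 = 37
Viseu → Guarda → Coimbra: 16 + 4 = 20
Viseu → Braga → Setúbal → Coimbra: 15 + 12 + 6 = 33
Shortest: 20 km.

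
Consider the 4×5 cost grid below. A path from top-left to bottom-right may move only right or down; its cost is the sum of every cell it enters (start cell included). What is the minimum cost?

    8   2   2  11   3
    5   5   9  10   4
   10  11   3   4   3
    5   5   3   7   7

38

Best path: (0,0)→(0,1)→(0,2)→(1,2)→(2,2)→(2,3)→(2,4)→(3,4)
Cost: 8 + 2 + 2 + 9 + 3 + 4 + 3 + 7 = 38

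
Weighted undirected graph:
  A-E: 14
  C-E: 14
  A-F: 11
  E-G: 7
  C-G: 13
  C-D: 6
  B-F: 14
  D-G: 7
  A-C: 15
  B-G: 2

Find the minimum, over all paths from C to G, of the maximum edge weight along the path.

Comparing a few candidate routes:
C-E-A-F-B-G: max(14, 14, 11, 14, 2) = 14
C-G: max(13) = 13
C-D-G: max(6, 7) = 7
Best route has worst link 7.

7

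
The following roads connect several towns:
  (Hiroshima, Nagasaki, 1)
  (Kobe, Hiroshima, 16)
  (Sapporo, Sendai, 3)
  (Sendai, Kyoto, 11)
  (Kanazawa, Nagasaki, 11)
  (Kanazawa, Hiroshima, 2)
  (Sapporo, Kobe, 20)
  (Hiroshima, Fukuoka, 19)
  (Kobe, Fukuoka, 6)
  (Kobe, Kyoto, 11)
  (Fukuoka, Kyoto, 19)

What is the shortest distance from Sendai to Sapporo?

Routes from Sendai to Sapporo:
Sendai→Kyoto→Fukuoka→Hiroshima→Kobe→Sapporo: 11 + 19 + 19 + 16 + 20 = 85
Sendai→Kyoto→Kobe→Sapporo: 11 + 11 + 20 = 42
Sendai→Kyoto→Fukuoka→Kobe→Sapporo: 11 + 19 + 6 + 20 = 56
Sendai→Sapporo: 3
Shortest: 3.

3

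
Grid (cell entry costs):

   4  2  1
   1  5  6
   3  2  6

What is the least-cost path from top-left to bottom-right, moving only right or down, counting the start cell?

Take (0,0) → (1,0) → (2,0) → (2,1) → (2,2) for a total of 4 + 1 + 3 + 2 + 6 = 16.
For comparison, the top-then-right route costs 19.

16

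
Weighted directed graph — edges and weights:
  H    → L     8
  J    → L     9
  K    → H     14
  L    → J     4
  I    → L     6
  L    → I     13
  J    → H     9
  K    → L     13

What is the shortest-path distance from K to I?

Routes from K to I:
K → L → I: 13 + 13 = 26
K → H → L → I: 14 + 8 + 13 = 35
Shortest: 26.

26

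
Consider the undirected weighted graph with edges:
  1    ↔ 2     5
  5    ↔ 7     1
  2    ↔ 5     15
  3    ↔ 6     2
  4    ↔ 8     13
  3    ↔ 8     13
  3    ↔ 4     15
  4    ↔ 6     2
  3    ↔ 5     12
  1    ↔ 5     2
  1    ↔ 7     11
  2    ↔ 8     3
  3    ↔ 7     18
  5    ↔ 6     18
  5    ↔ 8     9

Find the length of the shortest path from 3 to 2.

Comparing a few candidate routes:
3→5→1→2: 12 + 2 + 5 = 19
3→7→5→1→2: 18 + 1 + 2 + 5 = 26
3→5→8→2: 12 + 9 + 3 = 24
3→6→4→8→2: 2 + 2 + 13 + 3 = 20
3→8→2: 13 + 3 = 16
Shortest: 16.

16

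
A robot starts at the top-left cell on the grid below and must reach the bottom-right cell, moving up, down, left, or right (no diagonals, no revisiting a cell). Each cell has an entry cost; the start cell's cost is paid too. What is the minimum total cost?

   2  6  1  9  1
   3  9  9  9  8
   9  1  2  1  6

Cheapest: r0c0 r1c0 r1c1 r2c1 r2c2 r2c3 r2c4
  2 + 3 + 9 + 1 + 2 + 1 + 6 = 24

24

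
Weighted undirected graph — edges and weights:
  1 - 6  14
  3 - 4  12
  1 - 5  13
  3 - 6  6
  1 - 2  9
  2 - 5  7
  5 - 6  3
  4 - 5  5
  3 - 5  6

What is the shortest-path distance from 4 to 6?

Comparing a few candidate routes:
4 - 3 - 6: 12 + 6 = 18
4 - 5 - 6: 5 + 3 = 8
4 - 5 - 1 - 6: 5 + 13 + 14 = 32
4 - 5 - 3 - 6: 5 + 6 + 6 = 17
4 - 3 - 5 - 6: 12 + 6 + 3 = 21
The minimum is 8.

8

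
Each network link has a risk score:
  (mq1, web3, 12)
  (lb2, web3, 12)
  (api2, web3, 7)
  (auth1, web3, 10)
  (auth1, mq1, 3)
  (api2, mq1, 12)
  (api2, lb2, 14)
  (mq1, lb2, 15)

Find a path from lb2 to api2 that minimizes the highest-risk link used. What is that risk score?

12

A few of the lb2→api2 routes:
lb2 → web3 → api2: max(12, 7) = 12
lb2 → web3 → mq1 → api2: max(12, 12, 12) = 12
lb2 → web3 → auth1 → mq1 → api2: max(12, 10, 3, 12) = 12
Best route has worst link 12.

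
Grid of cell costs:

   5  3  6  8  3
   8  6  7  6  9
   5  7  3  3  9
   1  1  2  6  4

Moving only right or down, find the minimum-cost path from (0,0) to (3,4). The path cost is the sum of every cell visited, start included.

32

One optimal route is r0c0→r1c0→r2c0→r3c0→r3c1→r3c2→r3c3→r3c4.
Its cost is 5 + 8 + 5 + 1 + 1 + 2 + 6 + 4 = 32.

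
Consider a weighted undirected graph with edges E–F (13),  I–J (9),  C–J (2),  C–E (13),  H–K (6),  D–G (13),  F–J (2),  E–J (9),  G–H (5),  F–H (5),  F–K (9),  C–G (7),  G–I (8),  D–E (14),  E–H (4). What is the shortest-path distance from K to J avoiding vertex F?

A few of the K→J routes:
K→H→G→I→J: 6 + 5 + 8 + 9 = 28
K→H→E→C→J: 6 + 4 + 13 + 2 = 25
K→H→G→C→E→J: 6 + 5 + 7 + 13 + 9 = 40
K→H→E→J: 6 + 4 + 9 = 19
K→H→G→C→J: 6 + 5 + 7 + 2 = 20
The minimum is 19.

19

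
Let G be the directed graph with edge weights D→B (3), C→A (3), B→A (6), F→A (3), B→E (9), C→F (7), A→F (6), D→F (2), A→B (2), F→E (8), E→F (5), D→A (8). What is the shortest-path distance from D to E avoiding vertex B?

10

Paths from D to E avoiding B:
D → A → F → E: 8 + 6 + 8 = 22
D → F → E: 2 + 8 = 10
The minimum is 10.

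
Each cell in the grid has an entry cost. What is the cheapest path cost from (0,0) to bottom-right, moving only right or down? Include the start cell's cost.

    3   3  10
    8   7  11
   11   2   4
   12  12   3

Best path: r0c0 -> r0c1 -> r1c1 -> r2c1 -> r2c2 -> r3c2
Cost: 3 + 3 + 7 + 2 + 4 + 3 = 22
For comparison, the top-then-right route costs 34.

22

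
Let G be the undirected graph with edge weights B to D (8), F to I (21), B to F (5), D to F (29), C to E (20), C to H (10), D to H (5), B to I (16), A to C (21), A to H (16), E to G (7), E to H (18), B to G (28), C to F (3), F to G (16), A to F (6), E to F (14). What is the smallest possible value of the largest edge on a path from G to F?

14

Comparing a few candidate routes:
G - F: max(16) = 16
G - E - F: max(7, 14) = 14
G - E - H - D - B - F: max(7, 18, 5, 8, 5) = 18
G - E - H - A - F: max(7, 18, 16, 6) = 18
Smallest bottleneck: 14.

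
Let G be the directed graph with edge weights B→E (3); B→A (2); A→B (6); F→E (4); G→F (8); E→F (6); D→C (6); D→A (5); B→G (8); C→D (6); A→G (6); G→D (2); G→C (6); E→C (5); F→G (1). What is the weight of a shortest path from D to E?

Routes from D to E:
D-A-B-G-F-E: 5 + 6 + 8 + 8 + 4 = 31
D-A-G-F-E: 5 + 6 + 8 + 4 = 23
D-A-B-E: 5 + 6 + 3 = 14
Best route has total 14.

14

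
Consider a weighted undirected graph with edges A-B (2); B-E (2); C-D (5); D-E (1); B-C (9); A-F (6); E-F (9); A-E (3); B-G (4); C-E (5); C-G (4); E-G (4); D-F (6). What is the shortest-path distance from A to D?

4

Some routes from A to D:
A→B→E→D: 2 + 2 + 1 = 5
A→E→D: 3 + 1 = 4
A→F→D: 6 + 6 = 12
A→B→G→E→D: 2 + 4 + 4 + 1 = 11
A→E→C→D: 3 + 5 + 5 = 13
The minimum is 4.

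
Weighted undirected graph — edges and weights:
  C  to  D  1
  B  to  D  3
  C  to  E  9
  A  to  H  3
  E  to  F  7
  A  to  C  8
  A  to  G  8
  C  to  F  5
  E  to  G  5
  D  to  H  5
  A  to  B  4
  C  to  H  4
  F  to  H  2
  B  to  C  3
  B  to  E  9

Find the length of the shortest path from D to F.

Comparing a few candidate routes:
D → B → C → H → F: 3 + 3 + 4 + 2 = 12
D → C → F: 1 + 5 = 6
D → B → C → F: 3 + 3 + 5 = 11
D → B → A → H → F: 3 + 4 + 3 + 2 = 12
D → H → F: 5 + 2 = 7
D → C → H → F: 1 + 4 + 2 = 7
Best route has total 6.

6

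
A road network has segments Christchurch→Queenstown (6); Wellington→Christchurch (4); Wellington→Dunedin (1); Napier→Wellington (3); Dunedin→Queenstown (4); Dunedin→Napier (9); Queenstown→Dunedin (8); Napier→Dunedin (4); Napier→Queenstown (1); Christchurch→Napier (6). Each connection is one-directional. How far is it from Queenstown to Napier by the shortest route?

Routes from Queenstown to Napier:
Queenstown -> Dunedin -> Napier: 8 + 9 = 17
Best route has total 17 mi.

17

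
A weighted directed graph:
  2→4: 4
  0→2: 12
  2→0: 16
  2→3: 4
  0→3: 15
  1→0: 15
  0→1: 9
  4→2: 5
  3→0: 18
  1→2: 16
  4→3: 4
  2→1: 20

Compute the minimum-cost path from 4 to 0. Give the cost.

Routes from 4 to 0:
4→2→3→0: 5 + 4 + 18 = 27
4→2→0: 5 + 16 = 21
4→3→0: 4 + 18 = 22
4→2→1→0: 5 + 20 + 15 = 40
Best route has total 21.

21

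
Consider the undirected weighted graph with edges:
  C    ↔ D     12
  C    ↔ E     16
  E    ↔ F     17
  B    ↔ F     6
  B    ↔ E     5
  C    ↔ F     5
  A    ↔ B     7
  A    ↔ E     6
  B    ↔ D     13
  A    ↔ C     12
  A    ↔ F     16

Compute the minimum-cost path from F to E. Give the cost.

Comparing a few candidate routes:
F→E: 17
F→B→E: 6 + 5 = 11
F→B→A→E: 6 + 7 + 6 = 19
The minimum is 11.

11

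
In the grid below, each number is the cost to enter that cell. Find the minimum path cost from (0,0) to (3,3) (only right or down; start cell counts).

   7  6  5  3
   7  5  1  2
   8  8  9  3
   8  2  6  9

33

Best path: r0c0 -> r0c1 -> r0c2 -> r1c2 -> r1c3 -> r2c3 -> r3c3
Cost: 7 + 6 + 5 + 1 + 2 + 3 + 9 = 33
(Top row then right column would cost 35.)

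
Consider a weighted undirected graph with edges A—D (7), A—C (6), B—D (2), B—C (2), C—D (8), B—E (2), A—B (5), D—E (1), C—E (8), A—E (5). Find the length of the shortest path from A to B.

Checking several routes:
A-B: 5
A-C-B: 6 + 2 = 8
A-D-B: 7 + 2 = 9
A-E-B: 5 + 2 = 7
A-E-D-B: 5 + 1 + 2 = 8
Best route has total 5.

5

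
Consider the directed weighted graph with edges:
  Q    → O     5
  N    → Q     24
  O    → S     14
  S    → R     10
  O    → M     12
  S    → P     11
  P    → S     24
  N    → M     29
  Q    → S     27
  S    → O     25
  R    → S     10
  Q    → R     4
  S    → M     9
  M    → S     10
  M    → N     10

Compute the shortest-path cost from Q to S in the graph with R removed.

19

Candidate routes:
Q → O → S: 5 + 14 = 19
Q → S: 27
Q → O → M → S: 5 + 12 + 10 = 27
Best route has total 19.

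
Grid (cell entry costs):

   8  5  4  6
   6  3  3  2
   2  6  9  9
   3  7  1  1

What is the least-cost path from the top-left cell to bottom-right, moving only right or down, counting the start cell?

28

Best path: r0c0 → r1c0 → r2c0 → r3c0 → r3c1 → r3c2 → r3c3
Cost: 8 + 6 + 2 + 3 + 7 + 1 + 1 = 28
(Top row then right column would cost 35.)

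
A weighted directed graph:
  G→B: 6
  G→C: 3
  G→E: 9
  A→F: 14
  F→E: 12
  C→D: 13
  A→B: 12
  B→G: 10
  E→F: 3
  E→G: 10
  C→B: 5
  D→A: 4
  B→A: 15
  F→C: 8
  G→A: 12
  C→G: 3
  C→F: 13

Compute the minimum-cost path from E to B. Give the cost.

Comparing a few candidate routes:
E - G - C - B: 10 + 3 + 5 = 18
E - F - C - G - B: 3 + 8 + 3 + 6 = 20
E - G - B: 10 + 6 = 16
E - F - C - B: 3 + 8 + 5 = 16
The minimum is 16.

16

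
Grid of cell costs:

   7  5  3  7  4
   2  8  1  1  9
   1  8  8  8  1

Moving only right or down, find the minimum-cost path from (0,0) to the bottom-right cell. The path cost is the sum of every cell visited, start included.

One optimal route is (0,0) → (0,1) → (0,2) → (1,2) → (1,3) → (2,3) → (2,4).
Its cost is 7 + 5 + 3 + 1 + 1 + 8 + 1 = 26.

26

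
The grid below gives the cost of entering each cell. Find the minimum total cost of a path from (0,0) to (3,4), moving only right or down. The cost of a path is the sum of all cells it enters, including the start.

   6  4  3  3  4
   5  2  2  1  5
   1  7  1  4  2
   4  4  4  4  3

Best path: [0,0] → [0,1] → [1,1] → [1,2] → [1,3] → [2,3] → [2,4] → [3,4]
Cost: 6 + 4 + 2 + 2 + 1 + 4 + 2 + 3 = 24

24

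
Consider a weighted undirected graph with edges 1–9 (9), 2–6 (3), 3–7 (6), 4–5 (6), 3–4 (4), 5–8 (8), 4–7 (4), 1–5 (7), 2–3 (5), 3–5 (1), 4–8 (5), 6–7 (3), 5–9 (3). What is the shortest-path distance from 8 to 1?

Comparing a few candidate routes:
8 → 4 → 5 → 1: 5 + 6 + 7 = 18
8 → 5 → 1: 8 + 7 = 15
8 → 5 → 9 → 1: 8 + 3 + 9 = 20
8 → 4 → 3 → 5 → 1: 5 + 4 + 1 + 7 = 17
8 → 4 → 3 → 5 → 9 → 1: 5 + 4 + 1 + 3 + 9 = 22
8 → 4 → 5 → 9 → 1: 5 + 6 + 3 + 9 = 23
Shortest: 15.

15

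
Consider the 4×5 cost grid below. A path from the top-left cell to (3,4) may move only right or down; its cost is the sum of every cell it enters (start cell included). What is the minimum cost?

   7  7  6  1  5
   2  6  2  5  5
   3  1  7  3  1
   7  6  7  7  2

Path r0c0 → r1c0 → r2c0 → r2c1 → r2c2 → r2c3 → r2c4 → r3c4: 7 + 2 + 3 + 1 + 7 + 3 + 1 + 2 = 26.
(Top row then right column would cost 34.)

26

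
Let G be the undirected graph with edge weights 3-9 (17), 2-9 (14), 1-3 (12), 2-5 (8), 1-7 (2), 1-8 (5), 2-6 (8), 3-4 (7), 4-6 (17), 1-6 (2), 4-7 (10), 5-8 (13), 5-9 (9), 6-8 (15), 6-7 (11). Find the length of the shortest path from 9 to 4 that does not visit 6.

24

Comparing a few candidate routes:
9→3→4: 17 + 7 = 24
9→5→8→1→7→4: 9 + 13 + 5 + 2 + 10 = 39
9→3→1→7→4: 17 + 12 + 2 + 10 = 41
The minimum is 24.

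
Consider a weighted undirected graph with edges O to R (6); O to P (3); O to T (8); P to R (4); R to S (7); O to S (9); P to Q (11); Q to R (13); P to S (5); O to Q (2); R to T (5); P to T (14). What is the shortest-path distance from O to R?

6

A few of the O→R routes:
O -> R: 6
O -> T -> R: 8 + 5 = 13
O -> P -> S -> R: 3 + 5 + 7 = 15
O -> Q -> R: 2 + 13 = 15
O -> P -> R: 3 + 4 = 7
O -> S -> R: 9 + 7 = 16
The minimum is 6.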